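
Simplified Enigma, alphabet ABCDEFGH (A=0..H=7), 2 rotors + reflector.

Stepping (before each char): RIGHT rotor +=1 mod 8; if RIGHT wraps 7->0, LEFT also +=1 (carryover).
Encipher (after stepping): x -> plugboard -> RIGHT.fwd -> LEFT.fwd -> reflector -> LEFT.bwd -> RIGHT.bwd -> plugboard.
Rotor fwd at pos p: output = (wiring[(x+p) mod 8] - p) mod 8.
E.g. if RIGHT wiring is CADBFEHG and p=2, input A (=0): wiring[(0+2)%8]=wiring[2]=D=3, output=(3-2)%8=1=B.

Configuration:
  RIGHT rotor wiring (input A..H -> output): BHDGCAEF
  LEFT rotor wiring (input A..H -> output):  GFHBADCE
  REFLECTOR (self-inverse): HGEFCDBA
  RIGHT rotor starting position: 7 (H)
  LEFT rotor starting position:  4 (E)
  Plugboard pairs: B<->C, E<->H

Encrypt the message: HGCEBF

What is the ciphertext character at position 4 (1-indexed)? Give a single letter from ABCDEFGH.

Char 1 ('H'): step: R->0, L->5 (L advanced); H->plug->E->R->C->L->H->refl->A->L'->E->R'->G->plug->G
Char 2 ('G'): step: R->1, L=5; G->plug->G->R->E->L->A->refl->H->L'->C->R'->B->plug->C
Char 3 ('C'): step: R->2, L=5; C->plug->B->R->E->L->A->refl->H->L'->C->R'->E->plug->H
Char 4 ('E'): step: R->3, L=5; E->plug->H->R->A->L->G->refl->B->L'->D->R'->A->plug->A

A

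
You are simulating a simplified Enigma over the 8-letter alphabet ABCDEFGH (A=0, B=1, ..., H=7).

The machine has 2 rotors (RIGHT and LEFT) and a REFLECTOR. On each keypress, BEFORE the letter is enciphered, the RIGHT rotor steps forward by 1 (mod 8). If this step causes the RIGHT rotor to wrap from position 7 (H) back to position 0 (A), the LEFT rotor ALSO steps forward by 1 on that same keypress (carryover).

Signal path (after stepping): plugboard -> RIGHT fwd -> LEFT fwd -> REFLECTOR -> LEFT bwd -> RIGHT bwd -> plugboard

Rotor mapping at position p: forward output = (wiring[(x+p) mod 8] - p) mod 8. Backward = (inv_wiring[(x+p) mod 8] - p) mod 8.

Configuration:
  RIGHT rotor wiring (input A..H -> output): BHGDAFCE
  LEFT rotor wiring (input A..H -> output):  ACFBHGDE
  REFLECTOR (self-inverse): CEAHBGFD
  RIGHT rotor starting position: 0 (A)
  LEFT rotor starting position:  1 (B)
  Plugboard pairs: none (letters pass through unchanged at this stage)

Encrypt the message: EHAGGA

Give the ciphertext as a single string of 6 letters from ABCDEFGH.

Answer: GFEECC

Derivation:
Char 1 ('E'): step: R->1, L=1; E->plug->E->R->E->L->F->refl->G->L'->D->R'->G->plug->G
Char 2 ('H'): step: R->2, L=1; H->plug->H->R->F->L->C->refl->A->L'->C->R'->F->plug->F
Char 3 ('A'): step: R->3, L=1; A->plug->A->R->A->L->B->refl->E->L'->B->R'->E->plug->E
Char 4 ('G'): step: R->4, L=1; G->plug->G->R->C->L->A->refl->C->L'->F->R'->E->plug->E
Char 5 ('G'): step: R->5, L=1; G->plug->G->R->G->L->D->refl->H->L'->H->R'->C->plug->C
Char 6 ('A'): step: R->6, L=1; A->plug->A->R->E->L->F->refl->G->L'->D->R'->C->plug->C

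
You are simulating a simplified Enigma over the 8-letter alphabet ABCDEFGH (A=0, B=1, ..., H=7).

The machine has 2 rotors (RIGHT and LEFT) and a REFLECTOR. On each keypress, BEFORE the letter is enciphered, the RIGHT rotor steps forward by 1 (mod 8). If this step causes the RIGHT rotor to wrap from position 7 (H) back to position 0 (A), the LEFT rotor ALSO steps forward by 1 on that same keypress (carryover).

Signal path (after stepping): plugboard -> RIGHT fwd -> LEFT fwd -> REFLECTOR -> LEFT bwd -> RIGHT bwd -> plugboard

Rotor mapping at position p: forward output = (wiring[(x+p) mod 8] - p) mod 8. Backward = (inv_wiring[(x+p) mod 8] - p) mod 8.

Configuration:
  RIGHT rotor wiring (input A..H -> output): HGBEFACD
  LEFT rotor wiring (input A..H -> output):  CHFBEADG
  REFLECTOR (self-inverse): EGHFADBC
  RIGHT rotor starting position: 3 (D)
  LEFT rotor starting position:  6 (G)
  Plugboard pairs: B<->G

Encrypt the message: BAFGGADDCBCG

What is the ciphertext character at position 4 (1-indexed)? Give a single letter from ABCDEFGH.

Char 1 ('B'): step: R->4, L=6; B->plug->G->R->F->L->D->refl->F->L'->A->R'->H->plug->H
Char 2 ('A'): step: R->5, L=6; A->plug->A->R->D->L->B->refl->G->L'->G->R'->C->plug->C
Char 3 ('F'): step: R->6, L=6; F->plug->F->R->G->L->G->refl->B->L'->D->R'->E->plug->E
Char 4 ('G'): step: R->7, L=6; G->plug->B->R->A->L->F->refl->D->L'->F->R'->E->plug->E

E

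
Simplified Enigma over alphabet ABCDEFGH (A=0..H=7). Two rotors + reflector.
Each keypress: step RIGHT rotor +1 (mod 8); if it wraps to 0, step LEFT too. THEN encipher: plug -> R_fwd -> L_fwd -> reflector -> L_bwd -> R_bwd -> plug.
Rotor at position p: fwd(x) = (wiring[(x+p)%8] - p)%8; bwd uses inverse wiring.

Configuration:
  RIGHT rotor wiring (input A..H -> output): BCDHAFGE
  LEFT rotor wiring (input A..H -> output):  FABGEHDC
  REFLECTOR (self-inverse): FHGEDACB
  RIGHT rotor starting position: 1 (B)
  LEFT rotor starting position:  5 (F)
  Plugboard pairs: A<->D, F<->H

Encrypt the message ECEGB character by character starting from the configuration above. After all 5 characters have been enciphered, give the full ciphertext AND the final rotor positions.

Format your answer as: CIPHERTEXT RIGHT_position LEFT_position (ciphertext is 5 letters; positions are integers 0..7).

Char 1 ('E'): step: R->2, L=5; E->plug->E->R->E->L->D->refl->E->L'->F->R'->B->plug->B
Char 2 ('C'): step: R->3, L=5; C->plug->C->R->C->L->F->refl->A->L'->D->R'->D->plug->A
Char 3 ('E'): step: R->4, L=5; E->plug->E->R->F->L->E->refl->D->L'->E->R'->A->plug->D
Char 4 ('G'): step: R->5, L=5; G->plug->G->R->C->L->F->refl->A->L'->D->R'->H->plug->F
Char 5 ('B'): step: R->6, L=5; B->plug->B->R->G->L->B->refl->H->L'->H->R'->H->plug->F
Final: ciphertext=BADFF, RIGHT=6, LEFT=5

Answer: BADFF 6 5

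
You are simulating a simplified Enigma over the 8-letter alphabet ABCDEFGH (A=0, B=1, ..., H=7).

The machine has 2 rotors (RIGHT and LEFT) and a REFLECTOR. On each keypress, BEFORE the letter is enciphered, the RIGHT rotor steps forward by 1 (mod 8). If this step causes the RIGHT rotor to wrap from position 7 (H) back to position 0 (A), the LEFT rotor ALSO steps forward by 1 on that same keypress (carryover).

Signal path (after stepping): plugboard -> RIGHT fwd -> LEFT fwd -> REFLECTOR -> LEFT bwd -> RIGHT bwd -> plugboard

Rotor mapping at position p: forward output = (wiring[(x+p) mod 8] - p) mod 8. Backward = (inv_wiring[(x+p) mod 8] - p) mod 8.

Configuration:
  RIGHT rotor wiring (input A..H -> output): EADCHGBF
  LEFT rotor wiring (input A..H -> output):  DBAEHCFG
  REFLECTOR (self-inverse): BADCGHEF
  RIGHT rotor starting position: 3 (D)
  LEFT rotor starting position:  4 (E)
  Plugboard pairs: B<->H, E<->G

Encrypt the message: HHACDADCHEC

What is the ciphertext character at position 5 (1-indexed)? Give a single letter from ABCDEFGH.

Char 1 ('H'): step: R->4, L=4; H->plug->B->R->C->L->B->refl->A->L'->H->R'->G->plug->E
Char 2 ('H'): step: R->5, L=4; H->plug->B->R->E->L->H->refl->F->L'->F->R'->G->plug->E
Char 3 ('A'): step: R->6, L=4; A->plug->A->R->D->L->C->refl->D->L'->A->R'->H->plug->B
Char 4 ('C'): step: R->7, L=4; C->plug->C->R->B->L->G->refl->E->L'->G->R'->A->plug->A
Char 5 ('D'): step: R->0, L->5 (L advanced); D->plug->D->R->C->L->B->refl->A->L'->B->R'->G->plug->E

E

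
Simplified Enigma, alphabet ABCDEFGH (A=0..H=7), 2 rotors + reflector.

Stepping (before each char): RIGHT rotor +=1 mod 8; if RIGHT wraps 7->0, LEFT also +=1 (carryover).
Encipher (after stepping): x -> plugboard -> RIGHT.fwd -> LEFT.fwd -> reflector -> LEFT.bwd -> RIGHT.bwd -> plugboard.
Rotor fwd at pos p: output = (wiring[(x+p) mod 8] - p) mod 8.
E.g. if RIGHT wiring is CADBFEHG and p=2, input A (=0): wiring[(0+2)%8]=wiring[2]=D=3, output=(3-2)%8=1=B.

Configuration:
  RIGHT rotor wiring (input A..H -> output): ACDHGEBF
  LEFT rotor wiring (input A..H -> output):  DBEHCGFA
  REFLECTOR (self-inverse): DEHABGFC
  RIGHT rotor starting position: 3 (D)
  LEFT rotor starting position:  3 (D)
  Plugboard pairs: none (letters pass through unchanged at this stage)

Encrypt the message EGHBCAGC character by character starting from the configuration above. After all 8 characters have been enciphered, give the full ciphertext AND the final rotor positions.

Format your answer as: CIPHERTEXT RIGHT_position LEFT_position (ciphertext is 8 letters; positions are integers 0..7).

Answer: FEDCBGEA 3 4

Derivation:
Char 1 ('E'): step: R->4, L=3; E->plug->E->R->E->L->F->refl->G->L'->G->R'->F->plug->F
Char 2 ('G'): step: R->5, L=3; G->plug->G->R->C->L->D->refl->A->L'->F->R'->E->plug->E
Char 3 ('H'): step: R->6, L=3; H->plug->H->R->G->L->G->refl->F->L'->E->R'->D->plug->D
Char 4 ('B'): step: R->7, L=3; B->plug->B->R->B->L->H->refl->C->L'->D->R'->C->plug->C
Char 5 ('C'): step: R->0, L->4 (L advanced); C->plug->C->R->D->L->E->refl->B->L'->C->R'->B->plug->B
Char 6 ('A'): step: R->1, L=4; A->plug->A->R->B->L->C->refl->H->L'->E->R'->G->plug->G
Char 7 ('G'): step: R->2, L=4; G->plug->G->R->G->L->A->refl->D->L'->H->R'->E->plug->E
Char 8 ('C'): step: R->3, L=4; C->plug->C->R->B->L->C->refl->H->L'->E->R'->A->plug->A
Final: ciphertext=FEDCBGEA, RIGHT=3, LEFT=4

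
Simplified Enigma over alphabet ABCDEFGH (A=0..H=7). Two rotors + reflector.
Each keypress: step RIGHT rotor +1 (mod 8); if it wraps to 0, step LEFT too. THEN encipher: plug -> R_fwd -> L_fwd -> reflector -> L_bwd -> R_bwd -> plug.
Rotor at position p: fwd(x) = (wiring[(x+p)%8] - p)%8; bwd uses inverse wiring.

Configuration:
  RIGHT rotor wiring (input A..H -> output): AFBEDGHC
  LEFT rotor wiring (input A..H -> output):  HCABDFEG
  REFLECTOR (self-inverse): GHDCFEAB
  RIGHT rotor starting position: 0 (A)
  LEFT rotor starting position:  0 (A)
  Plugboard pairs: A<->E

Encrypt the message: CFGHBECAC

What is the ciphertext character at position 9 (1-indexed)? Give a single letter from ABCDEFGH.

Char 1 ('C'): step: R->1, L=0; C->plug->C->R->D->L->B->refl->H->L'->A->R'->B->plug->B
Char 2 ('F'): step: R->2, L=0; F->plug->F->R->A->L->H->refl->B->L'->D->R'->H->plug->H
Char 3 ('G'): step: R->3, L=0; G->plug->G->R->C->L->A->refl->G->L'->H->R'->E->plug->A
Char 4 ('H'): step: R->4, L=0; H->plug->H->R->A->L->H->refl->B->L'->D->R'->C->plug->C
Char 5 ('B'): step: R->5, L=0; B->plug->B->R->C->L->A->refl->G->L'->H->R'->G->plug->G
Char 6 ('E'): step: R->6, L=0; E->plug->A->R->B->L->C->refl->D->L'->E->R'->B->plug->B
Char 7 ('C'): step: R->7, L=0; C->plug->C->R->G->L->E->refl->F->L'->F->R'->E->plug->A
Char 8 ('A'): step: R->0, L->1 (L advanced); A->plug->E->R->D->L->C->refl->D->L'->F->R'->B->plug->B
Char 9 ('C'): step: R->1, L=1; C->plug->C->R->D->L->C->refl->D->L'->F->R'->E->plug->A

A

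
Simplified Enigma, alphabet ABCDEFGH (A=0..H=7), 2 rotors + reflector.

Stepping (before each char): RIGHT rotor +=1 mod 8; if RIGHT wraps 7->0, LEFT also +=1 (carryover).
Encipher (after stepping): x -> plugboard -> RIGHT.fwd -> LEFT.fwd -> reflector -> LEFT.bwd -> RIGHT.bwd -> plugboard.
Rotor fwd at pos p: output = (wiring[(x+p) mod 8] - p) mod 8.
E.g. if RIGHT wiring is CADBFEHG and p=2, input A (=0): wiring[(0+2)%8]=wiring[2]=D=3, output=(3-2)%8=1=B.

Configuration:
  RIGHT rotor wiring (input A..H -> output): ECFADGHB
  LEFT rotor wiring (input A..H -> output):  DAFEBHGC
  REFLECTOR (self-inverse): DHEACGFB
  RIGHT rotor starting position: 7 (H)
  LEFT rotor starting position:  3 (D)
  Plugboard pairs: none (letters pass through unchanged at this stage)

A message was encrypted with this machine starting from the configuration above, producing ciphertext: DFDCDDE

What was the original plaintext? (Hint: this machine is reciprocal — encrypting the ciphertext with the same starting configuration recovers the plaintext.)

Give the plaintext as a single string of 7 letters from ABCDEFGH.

Answer: EBBBBAA

Derivation:
Char 1 ('D'): step: R->0, L->4 (L advanced); D->plug->D->R->A->L->F->refl->G->L'->D->R'->E->plug->E
Char 2 ('F'): step: R->1, L=4; F->plug->F->R->G->L->B->refl->H->L'->E->R'->B->plug->B
Char 3 ('D'): step: R->2, L=4; D->plug->D->R->E->L->H->refl->B->L'->G->R'->B->plug->B
Char 4 ('C'): step: R->3, L=4; C->plug->C->R->D->L->G->refl->F->L'->A->R'->B->plug->B
Char 5 ('D'): step: R->4, L=4; D->plug->D->R->F->L->E->refl->C->L'->C->R'->B->plug->B
Char 6 ('D'): step: R->5, L=4; D->plug->D->R->H->L->A->refl->D->L'->B->R'->A->plug->A
Char 7 ('E'): step: R->6, L=4; E->plug->E->R->H->L->A->refl->D->L'->B->R'->A->plug->A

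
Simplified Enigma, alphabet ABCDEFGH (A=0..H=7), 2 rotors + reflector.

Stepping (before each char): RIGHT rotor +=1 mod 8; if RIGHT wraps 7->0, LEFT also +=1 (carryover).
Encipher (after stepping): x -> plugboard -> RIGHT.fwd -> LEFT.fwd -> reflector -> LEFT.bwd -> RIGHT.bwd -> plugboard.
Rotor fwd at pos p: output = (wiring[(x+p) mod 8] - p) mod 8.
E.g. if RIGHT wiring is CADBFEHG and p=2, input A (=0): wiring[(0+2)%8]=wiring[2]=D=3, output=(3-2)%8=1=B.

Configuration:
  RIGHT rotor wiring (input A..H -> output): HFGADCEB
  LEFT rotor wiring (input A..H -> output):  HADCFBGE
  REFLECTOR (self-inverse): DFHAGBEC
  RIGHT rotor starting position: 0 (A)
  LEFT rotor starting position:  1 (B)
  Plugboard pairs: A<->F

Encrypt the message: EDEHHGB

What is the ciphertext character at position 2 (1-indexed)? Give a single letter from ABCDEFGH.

Char 1 ('E'): step: R->1, L=1; E->plug->E->R->B->L->C->refl->H->L'->A->R'->G->plug->G
Char 2 ('D'): step: R->2, L=1; D->plug->D->R->A->L->H->refl->C->L'->B->R'->C->plug->C

C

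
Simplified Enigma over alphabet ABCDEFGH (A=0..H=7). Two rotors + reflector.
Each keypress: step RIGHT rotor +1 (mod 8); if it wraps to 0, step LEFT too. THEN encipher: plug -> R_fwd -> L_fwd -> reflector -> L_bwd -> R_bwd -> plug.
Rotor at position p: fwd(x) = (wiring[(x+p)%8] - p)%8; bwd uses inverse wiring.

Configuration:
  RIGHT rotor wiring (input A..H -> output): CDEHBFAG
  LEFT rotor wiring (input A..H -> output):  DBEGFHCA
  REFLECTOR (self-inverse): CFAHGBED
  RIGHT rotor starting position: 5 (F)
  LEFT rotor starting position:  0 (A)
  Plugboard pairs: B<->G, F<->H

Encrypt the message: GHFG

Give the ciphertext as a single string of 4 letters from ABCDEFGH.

Answer: DGEE

Derivation:
Char 1 ('G'): step: R->6, L=0; G->plug->B->R->A->L->D->refl->H->L'->F->R'->D->plug->D
Char 2 ('H'): step: R->7, L=0; H->plug->F->R->C->L->E->refl->G->L'->D->R'->B->plug->G
Char 3 ('F'): step: R->0, L->1 (L advanced); F->plug->H->R->G->L->H->refl->D->L'->B->R'->E->plug->E
Char 4 ('G'): step: R->1, L=1; G->plug->B->R->D->L->E->refl->G->L'->E->R'->E->plug->E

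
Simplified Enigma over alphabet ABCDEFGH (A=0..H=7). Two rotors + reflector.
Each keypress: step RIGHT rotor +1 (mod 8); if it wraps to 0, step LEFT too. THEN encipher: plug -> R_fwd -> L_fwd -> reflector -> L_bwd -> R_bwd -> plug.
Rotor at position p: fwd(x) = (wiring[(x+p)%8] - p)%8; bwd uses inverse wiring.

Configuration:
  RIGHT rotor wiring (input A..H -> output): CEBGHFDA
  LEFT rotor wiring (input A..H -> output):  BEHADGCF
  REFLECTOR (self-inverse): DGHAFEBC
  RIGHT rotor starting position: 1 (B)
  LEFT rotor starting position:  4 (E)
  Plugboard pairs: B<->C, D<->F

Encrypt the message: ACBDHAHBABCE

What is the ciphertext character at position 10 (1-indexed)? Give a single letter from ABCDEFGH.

Char 1 ('A'): step: R->2, L=4; A->plug->A->R->H->L->E->refl->F->L'->E->R'->B->plug->C
Char 2 ('C'): step: R->3, L=4; C->plug->B->R->E->L->F->refl->E->L'->H->R'->F->plug->D
Char 3 ('B'): step: R->4, L=4; B->plug->C->R->H->L->E->refl->F->L'->E->R'->D->plug->F
Char 4 ('D'): step: R->5, L=4; D->plug->F->R->E->L->F->refl->E->L'->H->R'->E->plug->E
Char 5 ('H'): step: R->6, L=4; H->plug->H->R->H->L->E->refl->F->L'->E->R'->C->plug->B
Char 6 ('A'): step: R->7, L=4; A->plug->A->R->B->L->C->refl->H->L'->A->R'->F->plug->D
Char 7 ('H'): step: R->0, L->5 (L advanced); H->plug->H->R->A->L->B->refl->G->L'->H->R'->E->plug->E
Char 8 ('B'): step: R->1, L=5; B->plug->C->R->F->L->C->refl->H->L'->E->R'->E->plug->E
Char 9 ('A'): step: R->2, L=5; A->plug->A->R->H->L->G->refl->B->L'->A->R'->G->plug->G
Char 10 ('B'): step: R->3, L=5; B->plug->C->R->C->L->A->refl->D->L'->G->R'->H->plug->H

H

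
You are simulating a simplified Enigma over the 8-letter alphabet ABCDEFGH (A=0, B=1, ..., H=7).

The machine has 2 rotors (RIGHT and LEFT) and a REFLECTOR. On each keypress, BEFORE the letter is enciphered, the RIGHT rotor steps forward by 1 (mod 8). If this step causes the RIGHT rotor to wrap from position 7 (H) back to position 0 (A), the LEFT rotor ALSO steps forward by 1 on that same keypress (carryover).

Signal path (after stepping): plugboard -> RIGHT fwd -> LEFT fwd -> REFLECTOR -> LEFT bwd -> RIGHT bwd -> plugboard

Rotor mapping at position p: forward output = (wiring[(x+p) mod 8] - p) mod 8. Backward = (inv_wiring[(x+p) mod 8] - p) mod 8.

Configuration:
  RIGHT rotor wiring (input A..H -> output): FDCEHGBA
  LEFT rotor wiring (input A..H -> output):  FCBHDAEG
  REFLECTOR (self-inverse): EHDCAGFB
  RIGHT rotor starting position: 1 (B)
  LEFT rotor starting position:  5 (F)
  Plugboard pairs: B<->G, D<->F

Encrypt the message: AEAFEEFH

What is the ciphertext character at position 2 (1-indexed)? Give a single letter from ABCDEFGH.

Char 1 ('A'): step: R->2, L=5; A->plug->A->R->A->L->D->refl->C->L'->G->R'->F->plug->D
Char 2 ('E'): step: R->3, L=5; E->plug->E->R->F->L->E->refl->A->L'->D->R'->C->plug->C

C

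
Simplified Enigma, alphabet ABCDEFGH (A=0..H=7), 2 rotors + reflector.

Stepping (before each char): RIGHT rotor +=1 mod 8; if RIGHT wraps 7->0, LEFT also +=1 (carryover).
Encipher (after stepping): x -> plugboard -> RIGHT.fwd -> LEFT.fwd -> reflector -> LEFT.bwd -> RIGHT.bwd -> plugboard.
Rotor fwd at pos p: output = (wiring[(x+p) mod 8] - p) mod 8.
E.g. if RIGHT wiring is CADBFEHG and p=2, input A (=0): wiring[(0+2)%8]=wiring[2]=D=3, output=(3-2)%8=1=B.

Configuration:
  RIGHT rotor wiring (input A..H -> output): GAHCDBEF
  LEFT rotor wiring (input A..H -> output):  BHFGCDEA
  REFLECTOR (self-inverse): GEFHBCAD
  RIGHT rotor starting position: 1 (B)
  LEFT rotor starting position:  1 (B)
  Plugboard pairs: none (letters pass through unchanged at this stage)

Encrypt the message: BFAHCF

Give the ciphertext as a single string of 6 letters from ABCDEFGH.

Char 1 ('B'): step: R->2, L=1; B->plug->B->R->A->L->G->refl->A->L'->H->R'->D->plug->D
Char 2 ('F'): step: R->3, L=1; F->plug->F->R->D->L->B->refl->E->L'->B->R'->D->plug->D
Char 3 ('A'): step: R->4, L=1; A->plug->A->R->H->L->A->refl->G->L'->A->R'->C->plug->C
Char 4 ('H'): step: R->5, L=1; H->plug->H->R->G->L->H->refl->D->L'->F->R'->G->plug->G
Char 5 ('C'): step: R->6, L=1; C->plug->C->R->A->L->G->refl->A->L'->H->R'->B->plug->B
Char 6 ('F'): step: R->7, L=1; F->plug->F->R->E->L->C->refl->F->L'->C->R'->G->plug->G

Answer: DDCGBG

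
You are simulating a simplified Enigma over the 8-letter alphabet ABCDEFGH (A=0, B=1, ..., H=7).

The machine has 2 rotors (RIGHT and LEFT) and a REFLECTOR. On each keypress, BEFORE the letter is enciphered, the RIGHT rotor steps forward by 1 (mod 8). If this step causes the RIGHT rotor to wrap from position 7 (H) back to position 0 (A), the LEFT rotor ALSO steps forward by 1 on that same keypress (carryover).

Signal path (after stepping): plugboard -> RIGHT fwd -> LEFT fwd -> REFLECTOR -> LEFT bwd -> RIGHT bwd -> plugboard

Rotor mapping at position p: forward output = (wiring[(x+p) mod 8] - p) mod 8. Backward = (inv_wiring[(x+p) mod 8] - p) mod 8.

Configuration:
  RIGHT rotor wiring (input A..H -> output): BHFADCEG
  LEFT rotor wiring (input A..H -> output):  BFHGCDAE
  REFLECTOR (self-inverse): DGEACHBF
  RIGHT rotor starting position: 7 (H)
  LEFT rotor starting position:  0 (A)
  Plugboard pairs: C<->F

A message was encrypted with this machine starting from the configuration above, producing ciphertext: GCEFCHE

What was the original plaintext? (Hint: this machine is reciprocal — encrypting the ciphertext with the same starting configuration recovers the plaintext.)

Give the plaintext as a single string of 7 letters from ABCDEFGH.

Answer: DEHCGBA

Derivation:
Char 1 ('G'): step: R->0, L->1 (L advanced); G->plug->G->R->E->L->C->refl->E->L'->A->R'->D->plug->D
Char 2 ('C'): step: R->1, L=1; C->plug->F->R->D->L->B->refl->G->L'->B->R'->E->plug->E
Char 3 ('E'): step: R->2, L=1; E->plug->E->R->C->L->F->refl->H->L'->F->R'->H->plug->H
Char 4 ('F'): step: R->3, L=1; F->plug->C->R->H->L->A->refl->D->L'->G->R'->F->plug->C
Char 5 ('C'): step: R->4, L=1; C->plug->F->R->D->L->B->refl->G->L'->B->R'->G->plug->G
Char 6 ('H'): step: R->5, L=1; H->plug->H->R->G->L->D->refl->A->L'->H->R'->B->plug->B
Char 7 ('E'): step: R->6, L=1; E->plug->E->R->H->L->A->refl->D->L'->G->R'->A->plug->A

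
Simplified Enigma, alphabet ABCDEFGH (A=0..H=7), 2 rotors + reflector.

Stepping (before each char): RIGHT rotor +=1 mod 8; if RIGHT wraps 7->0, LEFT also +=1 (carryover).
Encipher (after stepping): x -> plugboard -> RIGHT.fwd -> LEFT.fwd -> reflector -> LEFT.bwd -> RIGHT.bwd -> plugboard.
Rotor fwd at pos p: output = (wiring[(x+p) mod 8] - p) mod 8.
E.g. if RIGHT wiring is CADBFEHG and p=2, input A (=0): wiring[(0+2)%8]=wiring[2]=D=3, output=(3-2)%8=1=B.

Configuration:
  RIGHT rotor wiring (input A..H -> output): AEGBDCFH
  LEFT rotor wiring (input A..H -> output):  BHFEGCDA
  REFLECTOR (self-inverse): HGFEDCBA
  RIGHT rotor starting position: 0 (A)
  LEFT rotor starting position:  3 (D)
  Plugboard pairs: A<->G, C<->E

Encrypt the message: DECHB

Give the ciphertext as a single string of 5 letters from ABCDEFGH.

Char 1 ('D'): step: R->1, L=3; D->plug->D->R->C->L->H->refl->A->L'->D->R'->A->plug->G
Char 2 ('E'): step: R->2, L=3; E->plug->C->R->B->L->D->refl->E->L'->G->R'->G->plug->A
Char 3 ('C'): step: R->3, L=3; C->plug->E->R->E->L->F->refl->C->L'->H->R'->C->plug->E
Char 4 ('H'): step: R->4, L=3; H->plug->H->R->F->L->G->refl->B->L'->A->R'->F->plug->F
Char 5 ('B'): step: R->5, L=3; B->plug->B->R->A->L->B->refl->G->L'->F->R'->A->plug->G

Answer: GAEFG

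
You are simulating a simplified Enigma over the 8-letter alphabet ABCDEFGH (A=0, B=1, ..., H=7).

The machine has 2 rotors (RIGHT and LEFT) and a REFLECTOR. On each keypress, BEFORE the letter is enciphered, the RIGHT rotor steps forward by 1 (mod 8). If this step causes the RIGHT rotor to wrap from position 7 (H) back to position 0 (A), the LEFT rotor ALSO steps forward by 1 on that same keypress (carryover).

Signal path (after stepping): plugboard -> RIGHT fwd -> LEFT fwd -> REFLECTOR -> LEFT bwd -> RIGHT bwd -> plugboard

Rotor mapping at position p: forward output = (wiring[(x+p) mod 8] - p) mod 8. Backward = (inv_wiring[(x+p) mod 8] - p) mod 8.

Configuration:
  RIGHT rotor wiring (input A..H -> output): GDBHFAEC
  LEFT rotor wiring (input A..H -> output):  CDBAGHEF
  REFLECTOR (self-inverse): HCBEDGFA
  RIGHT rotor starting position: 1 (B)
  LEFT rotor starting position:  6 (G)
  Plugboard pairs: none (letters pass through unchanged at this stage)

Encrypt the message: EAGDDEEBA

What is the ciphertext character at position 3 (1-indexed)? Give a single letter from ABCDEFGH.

Char 1 ('E'): step: R->2, L=6; E->plug->E->R->C->L->E->refl->D->L'->E->R'->G->plug->G
Char 2 ('A'): step: R->3, L=6; A->plug->A->R->E->L->D->refl->E->L'->C->R'->B->plug->B
Char 3 ('G'): step: R->4, L=6; G->plug->G->R->F->L->C->refl->B->L'->H->R'->F->plug->F

F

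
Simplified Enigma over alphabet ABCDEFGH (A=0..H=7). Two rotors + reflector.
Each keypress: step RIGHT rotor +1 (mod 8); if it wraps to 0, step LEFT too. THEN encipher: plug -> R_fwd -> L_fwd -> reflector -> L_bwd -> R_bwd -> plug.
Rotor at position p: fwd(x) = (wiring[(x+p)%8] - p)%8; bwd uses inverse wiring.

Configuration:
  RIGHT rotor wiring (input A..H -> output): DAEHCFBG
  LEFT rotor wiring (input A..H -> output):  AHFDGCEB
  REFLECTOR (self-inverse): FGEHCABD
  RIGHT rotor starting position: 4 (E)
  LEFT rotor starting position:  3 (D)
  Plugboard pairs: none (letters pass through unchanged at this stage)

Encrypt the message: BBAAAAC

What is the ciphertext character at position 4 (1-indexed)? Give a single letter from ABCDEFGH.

Char 1 ('B'): step: R->5, L=3; B->plug->B->R->E->L->G->refl->B->L'->D->R'->E->plug->E
Char 2 ('B'): step: R->6, L=3; B->plug->B->R->A->L->A->refl->F->L'->F->R'->C->plug->C
Char 3 ('A'): step: R->7, L=3; A->plug->A->R->H->L->C->refl->E->L'->G->R'->G->plug->G
Char 4 ('A'): step: R->0, L->4 (L advanced); A->plug->A->R->D->L->F->refl->A->L'->C->R'->E->plug->E

E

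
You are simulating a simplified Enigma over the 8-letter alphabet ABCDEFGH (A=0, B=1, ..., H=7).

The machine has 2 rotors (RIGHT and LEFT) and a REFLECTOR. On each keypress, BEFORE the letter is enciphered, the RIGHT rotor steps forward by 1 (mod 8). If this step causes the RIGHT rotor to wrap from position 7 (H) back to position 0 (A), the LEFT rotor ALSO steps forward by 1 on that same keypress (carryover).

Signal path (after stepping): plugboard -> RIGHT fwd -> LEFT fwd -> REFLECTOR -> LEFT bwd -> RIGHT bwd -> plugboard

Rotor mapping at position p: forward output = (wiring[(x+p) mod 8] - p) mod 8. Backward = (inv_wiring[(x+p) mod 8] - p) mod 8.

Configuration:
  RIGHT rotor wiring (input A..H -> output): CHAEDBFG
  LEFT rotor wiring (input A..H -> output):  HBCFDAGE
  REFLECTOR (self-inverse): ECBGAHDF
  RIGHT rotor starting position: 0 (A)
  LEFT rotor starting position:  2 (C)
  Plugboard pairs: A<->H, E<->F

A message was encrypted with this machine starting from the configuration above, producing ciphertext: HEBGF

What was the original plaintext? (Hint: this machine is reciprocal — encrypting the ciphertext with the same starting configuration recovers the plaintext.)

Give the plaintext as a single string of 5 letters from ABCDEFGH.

Answer: BGGAD

Derivation:
Char 1 ('H'): step: R->1, L=2; H->plug->A->R->G->L->F->refl->H->L'->H->R'->B->plug->B
Char 2 ('E'): step: R->2, L=2; E->plug->F->R->E->L->E->refl->A->L'->A->R'->G->plug->G
Char 3 ('B'): step: R->3, L=2; B->plug->B->R->A->L->A->refl->E->L'->E->R'->G->plug->G
Char 4 ('G'): step: R->4, L=2; G->plug->G->R->E->L->E->refl->A->L'->A->R'->H->plug->A
Char 5 ('F'): step: R->5, L=2; F->plug->E->R->C->L->B->refl->C->L'->F->R'->D->plug->D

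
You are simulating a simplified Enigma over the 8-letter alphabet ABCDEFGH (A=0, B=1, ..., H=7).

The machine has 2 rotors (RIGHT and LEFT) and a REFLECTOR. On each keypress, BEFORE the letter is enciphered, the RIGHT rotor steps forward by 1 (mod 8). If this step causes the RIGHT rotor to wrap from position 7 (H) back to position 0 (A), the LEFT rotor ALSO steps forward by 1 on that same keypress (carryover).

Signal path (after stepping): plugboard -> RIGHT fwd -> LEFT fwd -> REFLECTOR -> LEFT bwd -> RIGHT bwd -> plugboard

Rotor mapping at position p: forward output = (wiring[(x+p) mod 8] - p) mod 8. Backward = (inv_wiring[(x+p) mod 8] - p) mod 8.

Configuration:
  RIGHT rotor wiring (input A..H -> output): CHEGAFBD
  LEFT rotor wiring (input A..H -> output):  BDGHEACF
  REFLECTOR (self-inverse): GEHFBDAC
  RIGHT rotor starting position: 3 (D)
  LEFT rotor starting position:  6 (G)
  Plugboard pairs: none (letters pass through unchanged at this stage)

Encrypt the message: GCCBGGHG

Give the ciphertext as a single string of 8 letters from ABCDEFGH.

Answer: CBEHHAEE

Derivation:
Char 1 ('G'): step: R->4, L=6; G->plug->G->R->A->L->E->refl->B->L'->F->R'->C->plug->C
Char 2 ('C'): step: R->5, L=6; C->plug->C->R->G->L->G->refl->A->L'->E->R'->B->plug->B
Char 3 ('C'): step: R->6, L=6; C->plug->C->R->E->L->A->refl->G->L'->G->R'->E->plug->E
Char 4 ('B'): step: R->7, L=6; B->plug->B->R->D->L->F->refl->D->L'->C->R'->H->plug->H
Char 5 ('G'): step: R->0, L->7 (L advanced); G->plug->G->R->B->L->C->refl->H->L'->D->R'->H->plug->H
Char 6 ('G'): step: R->1, L=7; G->plug->G->R->C->L->E->refl->B->L'->G->R'->A->plug->A
Char 7 ('H'): step: R->2, L=7; H->plug->H->R->F->L->F->refl->D->L'->H->R'->E->plug->E
Char 8 ('G'): step: R->3, L=7; G->plug->G->R->E->L->A->refl->G->L'->A->R'->E->plug->E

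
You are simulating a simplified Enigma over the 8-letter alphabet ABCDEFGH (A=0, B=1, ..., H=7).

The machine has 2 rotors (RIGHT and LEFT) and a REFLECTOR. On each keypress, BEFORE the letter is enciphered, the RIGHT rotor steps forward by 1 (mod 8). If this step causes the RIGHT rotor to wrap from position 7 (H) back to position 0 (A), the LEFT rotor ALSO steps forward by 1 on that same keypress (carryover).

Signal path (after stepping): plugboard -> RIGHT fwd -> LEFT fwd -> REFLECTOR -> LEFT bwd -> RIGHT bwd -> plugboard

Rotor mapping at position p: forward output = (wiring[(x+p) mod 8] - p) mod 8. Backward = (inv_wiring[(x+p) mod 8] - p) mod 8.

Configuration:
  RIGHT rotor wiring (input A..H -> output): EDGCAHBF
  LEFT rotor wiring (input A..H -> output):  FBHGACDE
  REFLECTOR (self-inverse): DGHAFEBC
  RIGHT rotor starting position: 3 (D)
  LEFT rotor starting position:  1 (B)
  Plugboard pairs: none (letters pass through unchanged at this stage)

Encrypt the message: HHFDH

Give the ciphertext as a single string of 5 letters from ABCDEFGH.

Char 1 ('H'): step: R->4, L=1; H->plug->H->R->G->L->D->refl->A->L'->A->R'->E->plug->E
Char 2 ('H'): step: R->5, L=1; H->plug->H->R->D->L->H->refl->C->L'->F->R'->G->plug->G
Char 3 ('F'): step: R->6, L=1; F->plug->F->R->E->L->B->refl->G->L'->B->R'->H->plug->H
Char 4 ('D'): step: R->7, L=1; D->plug->D->R->H->L->E->refl->F->L'->C->R'->H->plug->H
Char 5 ('H'): step: R->0, L->2 (L advanced); H->plug->H->R->F->L->C->refl->H->L'->H->R'->F->plug->F

Answer: EGHHF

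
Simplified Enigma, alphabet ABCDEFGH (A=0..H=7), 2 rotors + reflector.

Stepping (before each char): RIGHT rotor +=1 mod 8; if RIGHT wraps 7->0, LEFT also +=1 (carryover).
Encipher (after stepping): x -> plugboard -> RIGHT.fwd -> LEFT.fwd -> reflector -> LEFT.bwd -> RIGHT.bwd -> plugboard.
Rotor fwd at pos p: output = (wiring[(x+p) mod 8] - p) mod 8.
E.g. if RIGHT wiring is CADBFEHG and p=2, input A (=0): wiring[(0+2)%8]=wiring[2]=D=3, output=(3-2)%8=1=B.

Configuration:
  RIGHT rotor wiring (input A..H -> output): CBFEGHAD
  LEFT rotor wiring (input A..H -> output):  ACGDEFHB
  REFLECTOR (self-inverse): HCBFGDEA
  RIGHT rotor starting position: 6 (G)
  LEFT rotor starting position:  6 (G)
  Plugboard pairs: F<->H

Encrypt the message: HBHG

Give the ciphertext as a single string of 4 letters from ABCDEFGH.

Char 1 ('H'): step: R->7, L=6; H->plug->F->R->H->L->H->refl->A->L'->E->R'->A->plug->A
Char 2 ('B'): step: R->0, L->7 (L advanced); B->plug->B->R->B->L->B->refl->C->L'->A->R'->G->plug->G
Char 3 ('H'): step: R->1, L=7; H->plug->F->R->H->L->A->refl->H->L'->D->R'->C->plug->C
Char 4 ('G'): step: R->2, L=7; G->plug->G->R->A->L->C->refl->B->L'->B->R'->F->plug->H

Answer: AGCH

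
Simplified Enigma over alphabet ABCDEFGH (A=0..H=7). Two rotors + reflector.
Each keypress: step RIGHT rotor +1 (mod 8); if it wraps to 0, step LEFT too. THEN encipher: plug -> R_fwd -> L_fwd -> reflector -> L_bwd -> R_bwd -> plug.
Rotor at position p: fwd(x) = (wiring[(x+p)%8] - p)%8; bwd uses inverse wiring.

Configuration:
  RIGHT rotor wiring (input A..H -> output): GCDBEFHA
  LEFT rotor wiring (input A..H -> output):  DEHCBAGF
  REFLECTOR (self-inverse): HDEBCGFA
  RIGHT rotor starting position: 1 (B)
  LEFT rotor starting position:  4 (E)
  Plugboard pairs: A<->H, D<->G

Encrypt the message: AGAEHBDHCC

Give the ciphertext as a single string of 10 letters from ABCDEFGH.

Char 1 ('A'): step: R->2, L=4; A->plug->H->R->A->L->F->refl->G->L'->H->R'->B->plug->B
Char 2 ('G'): step: R->3, L=4; G->plug->D->R->E->L->H->refl->A->L'->F->R'->E->plug->E
Char 3 ('A'): step: R->4, L=4; A->plug->H->R->F->L->A->refl->H->L'->E->R'->D->plug->G
Char 4 ('E'): step: R->5, L=4; E->plug->E->R->F->L->A->refl->H->L'->E->R'->G->plug->D
Char 5 ('H'): step: R->6, L=4; H->plug->A->R->B->L->E->refl->C->L'->C->R'->B->plug->B
Char 6 ('B'): step: R->7, L=4; B->plug->B->R->H->L->G->refl->F->L'->A->R'->H->plug->A
Char 7 ('D'): step: R->0, L->5 (L advanced); D->plug->G->R->H->L->E->refl->C->L'->F->R'->F->plug->F
Char 8 ('H'): step: R->1, L=5; H->plug->A->R->B->L->B->refl->D->L'->A->R'->C->plug->C
Char 9 ('C'): step: R->2, L=5; C->plug->C->R->C->L->A->refl->H->L'->E->R'->G->plug->D
Char 10 ('C'): step: R->3, L=5; C->plug->C->R->C->L->A->refl->H->L'->E->R'->D->plug->G

Answer: BEGDBAFCDG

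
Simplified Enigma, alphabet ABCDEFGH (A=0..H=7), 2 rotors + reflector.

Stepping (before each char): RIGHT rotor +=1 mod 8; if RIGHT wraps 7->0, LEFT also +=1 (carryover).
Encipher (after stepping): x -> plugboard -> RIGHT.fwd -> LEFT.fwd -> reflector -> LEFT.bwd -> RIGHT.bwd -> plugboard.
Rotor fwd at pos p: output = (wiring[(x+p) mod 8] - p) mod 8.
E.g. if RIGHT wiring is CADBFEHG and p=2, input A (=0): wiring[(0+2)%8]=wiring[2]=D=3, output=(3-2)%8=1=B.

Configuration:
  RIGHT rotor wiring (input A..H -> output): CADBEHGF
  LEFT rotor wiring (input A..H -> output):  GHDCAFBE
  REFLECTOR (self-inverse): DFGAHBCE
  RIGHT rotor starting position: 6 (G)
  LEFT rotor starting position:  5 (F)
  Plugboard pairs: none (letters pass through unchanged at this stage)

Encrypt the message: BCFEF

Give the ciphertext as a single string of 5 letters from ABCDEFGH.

Answer: AEAFG

Derivation:
Char 1 ('B'): step: R->7, L=5; B->plug->B->R->D->L->B->refl->F->L'->G->R'->A->plug->A
Char 2 ('C'): step: R->0, L->6 (L advanced); C->plug->C->R->D->L->B->refl->F->L'->E->R'->E->plug->E
Char 3 ('F'): step: R->1, L=6; F->plug->F->R->F->L->E->refl->H->L'->H->R'->A->plug->A
Char 4 ('E'): step: R->2, L=6; E->plug->E->R->E->L->F->refl->B->L'->D->R'->F->plug->F
Char 5 ('F'): step: R->3, L=6; F->plug->F->R->H->L->H->refl->E->L'->F->R'->G->plug->G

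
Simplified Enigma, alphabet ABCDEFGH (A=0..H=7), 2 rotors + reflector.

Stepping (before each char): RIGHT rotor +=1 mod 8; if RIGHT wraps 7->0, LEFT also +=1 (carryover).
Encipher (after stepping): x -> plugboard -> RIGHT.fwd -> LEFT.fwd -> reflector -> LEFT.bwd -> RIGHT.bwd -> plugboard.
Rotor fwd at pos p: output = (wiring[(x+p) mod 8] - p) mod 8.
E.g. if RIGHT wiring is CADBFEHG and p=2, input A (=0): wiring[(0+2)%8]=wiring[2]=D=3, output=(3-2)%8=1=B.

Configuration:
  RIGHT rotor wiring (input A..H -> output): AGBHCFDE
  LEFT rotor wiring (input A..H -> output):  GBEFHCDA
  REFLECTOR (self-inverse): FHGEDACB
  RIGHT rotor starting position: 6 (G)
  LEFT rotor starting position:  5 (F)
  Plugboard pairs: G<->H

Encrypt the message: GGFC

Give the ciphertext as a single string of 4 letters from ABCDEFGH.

Answer: DCBF

Derivation:
Char 1 ('G'): step: R->7, L=5; G->plug->H->R->E->L->E->refl->D->L'->C->R'->D->plug->D
Char 2 ('G'): step: R->0, L->6 (L advanced); G->plug->H->R->E->L->G->refl->C->L'->B->R'->C->plug->C
Char 3 ('F'): step: R->1, L=6; F->plug->F->R->C->L->A->refl->F->L'->A->R'->B->plug->B
Char 4 ('C'): step: R->2, L=6; C->plug->C->R->A->L->F->refl->A->L'->C->R'->F->plug->F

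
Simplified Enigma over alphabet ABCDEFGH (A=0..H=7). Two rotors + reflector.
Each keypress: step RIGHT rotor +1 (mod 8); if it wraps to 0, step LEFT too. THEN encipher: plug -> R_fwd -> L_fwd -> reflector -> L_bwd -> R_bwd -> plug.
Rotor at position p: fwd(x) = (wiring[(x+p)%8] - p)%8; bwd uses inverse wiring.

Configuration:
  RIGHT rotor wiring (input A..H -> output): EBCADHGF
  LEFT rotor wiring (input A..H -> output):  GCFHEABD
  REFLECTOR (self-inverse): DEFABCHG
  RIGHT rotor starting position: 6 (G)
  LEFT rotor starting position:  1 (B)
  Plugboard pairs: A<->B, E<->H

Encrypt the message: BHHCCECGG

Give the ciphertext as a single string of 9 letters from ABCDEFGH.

Char 1 ('B'): step: R->7, L=1; B->plug->A->R->G->L->C->refl->F->L'->H->R'->H->plug->E
Char 2 ('H'): step: R->0, L->2 (L advanced); H->plug->E->R->D->L->G->refl->H->L'->E->R'->A->plug->B
Char 3 ('H'): step: R->1, L=2; H->plug->E->R->G->L->E->refl->B->L'->F->R'->F->plug->F
Char 4 ('C'): step: R->2, L=2; C->plug->C->R->B->L->F->refl->C->L'->C->R'->G->plug->G
Char 5 ('C'): step: R->3, L=2; C->plug->C->R->E->L->H->refl->G->L'->D->R'->D->plug->D
Char 6 ('E'): step: R->4, L=2; E->plug->H->R->E->L->H->refl->G->L'->D->R'->B->plug->A
Char 7 ('C'): step: R->5, L=2; C->plug->C->R->A->L->D->refl->A->L'->H->R'->D->plug->D
Char 8 ('G'): step: R->6, L=2; G->plug->G->R->F->L->B->refl->E->L'->G->R'->C->plug->C
Char 9 ('G'): step: R->7, L=2; G->plug->G->R->A->L->D->refl->A->L'->H->R'->H->plug->E

Answer: EBFGDADCE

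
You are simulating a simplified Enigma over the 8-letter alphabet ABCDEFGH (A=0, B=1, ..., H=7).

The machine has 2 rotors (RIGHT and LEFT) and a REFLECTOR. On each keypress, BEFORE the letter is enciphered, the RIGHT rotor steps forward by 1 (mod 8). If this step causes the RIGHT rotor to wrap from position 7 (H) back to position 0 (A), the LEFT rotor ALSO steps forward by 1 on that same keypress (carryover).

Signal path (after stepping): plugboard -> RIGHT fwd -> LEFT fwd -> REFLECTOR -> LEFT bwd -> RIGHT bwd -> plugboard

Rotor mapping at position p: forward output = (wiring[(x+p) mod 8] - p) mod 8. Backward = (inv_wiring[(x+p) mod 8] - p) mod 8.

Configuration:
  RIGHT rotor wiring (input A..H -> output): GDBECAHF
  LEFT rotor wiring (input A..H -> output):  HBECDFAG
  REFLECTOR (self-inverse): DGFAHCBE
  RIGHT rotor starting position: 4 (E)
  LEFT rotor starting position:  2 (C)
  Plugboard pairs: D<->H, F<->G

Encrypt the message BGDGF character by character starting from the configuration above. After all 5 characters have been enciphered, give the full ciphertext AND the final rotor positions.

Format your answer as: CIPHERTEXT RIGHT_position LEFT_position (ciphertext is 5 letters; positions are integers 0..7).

Char 1 ('B'): step: R->5, L=2; B->plug->B->R->C->L->B->refl->G->L'->E->R'->F->plug->G
Char 2 ('G'): step: R->6, L=2; G->plug->F->R->G->L->F->refl->C->L'->A->R'->C->plug->C
Char 3 ('D'): step: R->7, L=2; D->plug->H->R->A->L->C->refl->F->L'->G->R'->A->plug->A
Char 4 ('G'): step: R->0, L->3 (L advanced); G->plug->F->R->A->L->H->refl->E->L'->F->R'->H->plug->D
Char 5 ('F'): step: R->1, L=3; F->plug->G->R->E->L->D->refl->A->L'->B->R'->D->plug->H
Final: ciphertext=GCADH, RIGHT=1, LEFT=3

Answer: GCADH 1 3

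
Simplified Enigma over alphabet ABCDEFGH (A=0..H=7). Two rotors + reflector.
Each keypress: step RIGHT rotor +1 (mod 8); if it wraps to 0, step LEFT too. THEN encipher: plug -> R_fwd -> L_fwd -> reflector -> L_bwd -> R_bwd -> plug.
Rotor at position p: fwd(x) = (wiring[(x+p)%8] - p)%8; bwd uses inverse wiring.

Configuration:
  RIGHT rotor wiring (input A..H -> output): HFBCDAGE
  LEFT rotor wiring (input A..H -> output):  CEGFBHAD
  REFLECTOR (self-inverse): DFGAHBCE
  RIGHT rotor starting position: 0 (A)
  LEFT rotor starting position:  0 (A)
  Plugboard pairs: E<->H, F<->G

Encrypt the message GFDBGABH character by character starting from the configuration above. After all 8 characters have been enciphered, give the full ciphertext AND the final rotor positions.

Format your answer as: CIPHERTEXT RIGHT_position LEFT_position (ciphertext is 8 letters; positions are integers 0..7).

Answer: CCGHAEDG 0 1

Derivation:
Char 1 ('G'): step: R->1, L=0; G->plug->F->R->F->L->H->refl->E->L'->B->R'->C->plug->C
Char 2 ('F'): step: R->2, L=0; F->plug->G->R->F->L->H->refl->E->L'->B->R'->C->plug->C
Char 3 ('D'): step: R->3, L=0; D->plug->D->R->D->L->F->refl->B->L'->E->R'->F->plug->G
Char 4 ('B'): step: R->4, L=0; B->plug->B->R->E->L->B->refl->F->L'->D->R'->E->plug->H
Char 5 ('G'): step: R->5, L=0; G->plug->F->R->E->L->B->refl->F->L'->D->R'->A->plug->A
Char 6 ('A'): step: R->6, L=0; A->plug->A->R->A->L->C->refl->G->L'->C->R'->H->plug->E
Char 7 ('B'): step: R->7, L=0; B->plug->B->R->A->L->C->refl->G->L'->C->R'->D->plug->D
Char 8 ('H'): step: R->0, L->1 (L advanced); H->plug->E->R->D->L->A->refl->D->L'->A->R'->F->plug->G
Final: ciphertext=CCGHAEDG, RIGHT=0, LEFT=1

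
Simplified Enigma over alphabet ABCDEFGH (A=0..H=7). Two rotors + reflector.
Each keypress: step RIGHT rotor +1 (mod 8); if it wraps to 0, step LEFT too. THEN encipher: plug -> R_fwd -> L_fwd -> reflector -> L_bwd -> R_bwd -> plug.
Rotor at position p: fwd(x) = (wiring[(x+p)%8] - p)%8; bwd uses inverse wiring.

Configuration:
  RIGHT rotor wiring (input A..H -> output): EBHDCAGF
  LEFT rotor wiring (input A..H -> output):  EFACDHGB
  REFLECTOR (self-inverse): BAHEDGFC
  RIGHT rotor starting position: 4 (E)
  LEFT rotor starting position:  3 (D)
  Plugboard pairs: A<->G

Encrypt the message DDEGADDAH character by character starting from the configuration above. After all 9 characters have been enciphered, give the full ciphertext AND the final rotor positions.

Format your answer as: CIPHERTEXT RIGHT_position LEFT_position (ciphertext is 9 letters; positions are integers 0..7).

Char 1 ('D'): step: R->5, L=3; D->plug->D->R->H->L->F->refl->G->L'->E->R'->E->plug->E
Char 2 ('D'): step: R->6, L=3; D->plug->D->R->D->L->D->refl->E->L'->C->R'->H->plug->H
Char 3 ('E'): step: R->7, L=3; E->plug->E->R->E->L->G->refl->F->L'->H->R'->H->plug->H
Char 4 ('G'): step: R->0, L->4 (L advanced); G->plug->A->R->E->L->A->refl->B->L'->F->R'->H->plug->H
Char 5 ('A'): step: R->1, L=4; A->plug->G->R->E->L->A->refl->B->L'->F->R'->F->plug->F
Char 6 ('D'): step: R->2, L=4; D->plug->D->R->G->L->E->refl->D->L'->B->R'->B->plug->B
Char 7 ('D'): step: R->3, L=4; D->plug->D->R->D->L->F->refl->G->L'->H->R'->B->plug->B
Char 8 ('A'): step: R->4, L=4; A->plug->G->R->D->L->F->refl->G->L'->H->R'->H->plug->H
Char 9 ('H'): step: R->5, L=4; H->plug->H->R->F->L->B->refl->A->L'->E->R'->E->plug->E
Final: ciphertext=EHHHFBBHE, RIGHT=5, LEFT=4

Answer: EHHHFBBHE 5 4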